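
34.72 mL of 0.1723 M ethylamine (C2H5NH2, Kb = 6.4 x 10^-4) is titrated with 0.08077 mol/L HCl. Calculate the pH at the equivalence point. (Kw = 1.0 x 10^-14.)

6.03

n(C2H5NH2) = 0.1723 x 0.03472 = 0.005982 mol; V(HCl) at equivalence = 0.005982/0.08077 = 0.07407 L.
At equivalence the base is fully converted to C2H5NH3+; total volume = 0.1088 L, so [C2H5NH3+] = 0.005982/0.1088 = 0.05499 M.
Ka(C2H5NH3+) = Kw/Kb = 1.0e-14 / 6.4 x 10^-4 = 1.56e-11.
[H^+] = sqrt(Ka x [C2H5NH3+]) = sqrt(1.56e-11 x 0.05499) = 9.27e-7 M.
pH = -log(9.27e-7) = 6.03.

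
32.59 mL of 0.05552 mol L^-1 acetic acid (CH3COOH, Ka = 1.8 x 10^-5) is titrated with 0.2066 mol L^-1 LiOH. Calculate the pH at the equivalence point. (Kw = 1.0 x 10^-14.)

8.69

n(CH3COOH) = 0.05552 x 0.03259 = 0.001809 mol; V(LiOH) at equivalence = 0.001809/0.2066 = 0.008758 L.
At equivalence all the acid is converted to CH3COO-; total volume = 0.03259 + 0.008758 = 0.04135 L, so [CH3COO-] = 0.001809/0.04135 = 0.04376 M.
Kb = Kw/Ka = 1.0e-14 / 1.8 x 10^-5 = 5.56e-10.
[OH^-] = sqrt(Kb x [CH3COO-]) = sqrt(5.56e-10 x 0.04376) = 4.93e-6 M.
pOH = 5.31, so pH = 14.00 - 5.31 = 8.69.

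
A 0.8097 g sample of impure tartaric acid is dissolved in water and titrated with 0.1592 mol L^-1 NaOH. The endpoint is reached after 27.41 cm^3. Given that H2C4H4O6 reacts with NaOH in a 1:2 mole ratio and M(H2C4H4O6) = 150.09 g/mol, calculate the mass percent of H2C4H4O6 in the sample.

40.4%

n(NaOH) = 0.1592 x 0.02741 = 0.004364 mol.
n(H2C4H4O6) = 0.004364 / 2 = 0.002182 mol.
mass of H2C4H4O6 = 0.002182 x 150.09 = 0.3275 g.
% purity = 0.3275 / 0.8097 x 100 = 40.4%.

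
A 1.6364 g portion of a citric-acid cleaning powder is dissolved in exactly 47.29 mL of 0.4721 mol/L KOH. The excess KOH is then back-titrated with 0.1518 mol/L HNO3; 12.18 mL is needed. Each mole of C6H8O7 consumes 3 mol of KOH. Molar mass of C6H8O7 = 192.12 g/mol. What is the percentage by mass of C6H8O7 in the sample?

Total n(KOH) added = 0.4721 x 0.04729 = 0.02233 mol.
n(HNO3) used = 0.1518 x 0.01218 = 0.001849 mol, which equals the excess n(KOH).
So n(KOH) consumed by the sample = 0.02233 - 0.001849 = 0.02048 mol.
n(C6H8O7) = 0.02048 / 3 = 0.006826 mol.
mass C6H8O7 = 0.006826 x 192.12 = 1.311 g, so %C6H8O7 = 1.311/1.6364 x 100 = 80.1%.

80.1%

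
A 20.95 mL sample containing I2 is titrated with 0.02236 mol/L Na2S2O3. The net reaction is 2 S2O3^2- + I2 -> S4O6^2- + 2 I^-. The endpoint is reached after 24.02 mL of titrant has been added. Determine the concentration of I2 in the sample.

n(Na2S2O3) = 0.02236 x 0.02402 = 0.0005371 mol.
From the balanced equation, 2 mol Na2S2O3 reacts with 1 mol I2, so n(I2) = 0.0005371 x 1/2 = 0.0002685 mol.
[I2] = 0.0002685 / 0.02095 L = 0.0128 M.

0.0128 M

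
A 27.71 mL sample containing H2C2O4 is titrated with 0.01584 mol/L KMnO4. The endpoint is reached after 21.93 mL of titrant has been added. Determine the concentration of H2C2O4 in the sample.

0.0313 M

n(KMnO4) = 0.01584 x 0.02193 = 0.0003474 mol.
From the balanced equation, 2 mol KMnO4 reacts with 5 mol H2C2O4, so n(H2C2O4) = 0.0003474 x 5/2 = 0.0008684 mol.
[H2C2O4] = 0.0008684 / 0.02771 L = 0.0313 M.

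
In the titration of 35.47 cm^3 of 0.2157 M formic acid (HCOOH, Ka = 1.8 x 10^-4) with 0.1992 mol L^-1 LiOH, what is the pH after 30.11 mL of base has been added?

Initial n(HCOOH) = 0.2157 x 0.03547 = 0.007651 mol.
n(LiOH) added = 0.1992 x 0.03011 = 0.005998 mol, converting that many moles of HCOOH to HCOO-.
Remaining n(HCOOH) = 0.001653 mol; n(HCOO-) = 0.005998 mol.
By Henderson-Hasselbalch, pH = pKa + log([A^-]/[HA]) = 3.74 + log(0.005998/0.001653) = 3.74 + (+0.56) = 4.30.

4.30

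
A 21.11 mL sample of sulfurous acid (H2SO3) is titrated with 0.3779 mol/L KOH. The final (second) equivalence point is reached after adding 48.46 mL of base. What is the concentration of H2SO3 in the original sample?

0.434 M

n(KOH) = 0.3779 x 0.04846 = 0.01831 mol.
At the final (second) equivalence point, 2 mol OH^- react per mol H2SO3, so n(H2SO3) = 0.01831 / 2 = 0.009157 mol.
[H2SO3] = 0.009157 / 0.02111 L = 0.434 M.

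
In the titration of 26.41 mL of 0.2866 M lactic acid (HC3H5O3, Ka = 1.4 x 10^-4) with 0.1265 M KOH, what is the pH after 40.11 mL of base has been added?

Initial n(HC3H5O3) = 0.2866 x 0.02641 = 0.007569 mol.
n(KOH) added = 0.1265 x 0.04011 = 0.005074 mol, converting that many moles of HC3H5O3 to C3H5O3-.
Remaining n(HC3H5O3) = 0.002495 mol; n(C3H5O3-) = 0.005074 mol.
By Henderson-Hasselbalch, pH = pKa + log([A^-]/[HA]) = 3.85 + log(0.005074/0.002495) = 3.85 + (+0.31) = 4.16.

4.16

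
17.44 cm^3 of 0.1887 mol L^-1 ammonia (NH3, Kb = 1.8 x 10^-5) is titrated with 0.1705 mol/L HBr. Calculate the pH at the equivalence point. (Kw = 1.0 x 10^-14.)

5.15

n(NH3) = 0.1887 x 0.01744 = 0.003291 mol; V(HBr) at equivalence = 0.003291/0.1705 = 0.01930 L.
At equivalence the base is fully converted to NH4+; total volume = 0.03674 L, so [NH4+] = 0.003291/0.03674 = 0.08957 M.
Ka(NH4+) = Kw/Kb = 1.0e-14 / 1.8 x 10^-5 = 5.56e-10.
[H^+] = sqrt(Ka x [NH4+]) = sqrt(5.56e-10 x 0.08957) = 7.05e-6 M.
pH = -log(7.05e-6) = 5.15.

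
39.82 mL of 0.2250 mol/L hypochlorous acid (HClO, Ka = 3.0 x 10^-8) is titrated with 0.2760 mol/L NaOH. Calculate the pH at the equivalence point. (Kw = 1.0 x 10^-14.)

10.31

n(HClO) = 0.2250 x 0.03982 = 0.008960 mol; V(NaOH) at equivalence = 0.008960/0.2760 = 0.03246 L.
At equivalence all the acid is converted to ClO-; total volume = 0.03982 + 0.03246 = 0.07228 L, so [ClO-] = 0.008960/0.07228 = 0.1240 M.
Kb = Kw/Ka = 1.0e-14 / 3.0 x 10^-8 = 3.33e-7.
[OH^-] = sqrt(Kb x [ClO-]) = sqrt(3.33e-7 x 0.1240) = 0.000203 M.
pOH = 3.69, so pH = 14.00 - 3.69 = 10.31.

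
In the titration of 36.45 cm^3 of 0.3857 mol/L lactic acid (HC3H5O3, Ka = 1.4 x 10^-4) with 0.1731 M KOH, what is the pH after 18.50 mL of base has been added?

Initial n(HC3H5O3) = 0.3857 x 0.03645 = 0.01406 mol.
n(KOH) added = 0.1731 x 0.01850 = 0.003202 mol, converting that many moles of HC3H5O3 to C3H5O3-.
Remaining n(HC3H5O3) = 0.01086 mol; n(C3H5O3-) = 0.003202 mol.
By Henderson-Hasselbalch, pH = pKa + log([A^-]/[HA]) = 3.85 + log(0.003202/0.01086) = 3.85 + (-0.53) = 3.32.

3.32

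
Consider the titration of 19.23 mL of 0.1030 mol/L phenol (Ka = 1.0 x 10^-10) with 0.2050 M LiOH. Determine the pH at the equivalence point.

n(C6H5OH) = 0.1030 x 0.01923 = 0.001981 mol; V(LiOH) at equivalence = 0.001981/0.2050 = 0.009662 L.
At equivalence all the acid is converted to C6H5O-; total volume = 0.01923 + 0.009662 = 0.02889 L, so [C6H5O-] = 0.001981/0.02889 = 0.06856 M.
Kb = Kw/Ka = 1.0e-14 / 1.0 x 10^-10 = 0.000100.
[OH^-] = sqrt(Kb x [C6H5O-]) = sqrt(0.000100 x 0.06856) = 0.00262 M.
pOH = 2.58, so pH = 14.00 - 2.58 = 11.42.

11.42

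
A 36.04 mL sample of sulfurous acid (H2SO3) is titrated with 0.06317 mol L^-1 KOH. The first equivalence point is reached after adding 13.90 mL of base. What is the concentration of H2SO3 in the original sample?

0.0244 M

n(KOH) = 0.06317 x 0.01390 = 0.0008781 mol.
At the first equivalence point, 1 mol OH^- react per mol H2SO3, so n(H2SO3) = 0.0008781 / 1 = 0.0008781 mol.
[H2SO3] = 0.0008781 / 0.03604 L = 0.0244 M.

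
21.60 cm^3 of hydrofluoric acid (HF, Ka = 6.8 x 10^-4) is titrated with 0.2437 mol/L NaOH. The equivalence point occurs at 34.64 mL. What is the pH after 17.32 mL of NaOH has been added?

17.32 mL is exactly half the equivalence volume (34.64/2), i.e. the half-equivalence point.
There, n(HA) = n(A^-), so pH = pKa = -log(6.8 x 10^-4) = 3.17.

3.17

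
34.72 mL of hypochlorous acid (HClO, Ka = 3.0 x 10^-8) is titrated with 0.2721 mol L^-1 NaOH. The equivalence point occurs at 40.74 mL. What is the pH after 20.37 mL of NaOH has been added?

20.37 mL is exactly half the equivalence volume (40.74/2), i.e. the half-equivalence point.
There, n(HA) = n(A^-), so pH = pKa = -log(3.0 x 10^-8) = 7.52.

7.52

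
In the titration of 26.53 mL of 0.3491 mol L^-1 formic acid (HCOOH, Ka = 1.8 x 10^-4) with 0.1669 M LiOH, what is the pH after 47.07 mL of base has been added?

4.49

Initial n(HCOOH) = 0.3491 x 0.02653 = 0.009262 mol.
n(LiOH) added = 0.1669 x 0.04707 = 0.007856 mol, converting that many moles of HCOOH to HCOO-.
Remaining n(HCOOH) = 0.001406 mol; n(HCOO-) = 0.007856 mol.
By Henderson-Hasselbalch, pH = pKa + log([A^-]/[HA]) = 3.74 + log(0.007856/0.001406) = 3.74 + (+0.75) = 4.49.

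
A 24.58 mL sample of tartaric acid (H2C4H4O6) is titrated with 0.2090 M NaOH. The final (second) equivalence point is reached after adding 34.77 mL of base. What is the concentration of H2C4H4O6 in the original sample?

0.148 M

n(NaOH) = 0.2090 x 0.03477 = 0.007267 mol.
At the final (second) equivalence point, 2 mol OH^- react per mol H2C4H4O6, so n(H2C4H4O6) = 0.007267 / 2 = 0.003633 mol.
[H2C4H4O6] = 0.003633 / 0.02458 L = 0.148 M.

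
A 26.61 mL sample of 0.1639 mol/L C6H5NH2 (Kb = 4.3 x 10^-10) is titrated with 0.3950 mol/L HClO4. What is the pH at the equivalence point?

2.78

n(C6H5NH2) = 0.1639 x 0.02661 = 0.004361 mol; V(HClO4) at equivalence = 0.004361/0.3950 = 0.01104 L.
At equivalence the base is fully converted to C6H5NH3+; total volume = 0.03765 L, so [C6H5NH3+] = 0.004361/0.03765 = 0.1158 M.
Ka(C6H5NH3+) = Kw/Kb = 1.0e-14 / 4.3 x 10^-10 = 2.33e-5.
[H^+] = sqrt(Ka x [C6H5NH3+]) = sqrt(2.33e-5 x 0.1158) = 0.00164 M.
pH = -log(0.00164) = 2.78.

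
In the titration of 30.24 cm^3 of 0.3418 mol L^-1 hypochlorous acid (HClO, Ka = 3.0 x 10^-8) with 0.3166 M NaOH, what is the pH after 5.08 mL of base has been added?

6.79

Initial n(HClO) = 0.3418 x 0.03024 = 0.01034 mol.
n(NaOH) added = 0.3166 x 0.005080 = 0.001608 mol, converting that many moles of HClO to ClO-.
Remaining n(HClO) = 0.008728 mol; n(ClO-) = 0.001608 mol.
By Henderson-Hasselbalch, pH = pKa + log([A^-]/[HA]) = 7.52 + log(0.001608/0.008728) = 7.52 + (-0.73) = 6.79.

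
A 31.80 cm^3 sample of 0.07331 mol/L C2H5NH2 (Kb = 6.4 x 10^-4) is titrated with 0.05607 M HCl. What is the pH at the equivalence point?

n(C2H5NH2) = 0.07331 x 0.03180 = 0.002331 mol; V(HCl) at equivalence = 0.002331/0.05607 = 0.04158 L.
At equivalence the base is fully converted to C2H5NH3+; total volume = 0.07338 L, so [C2H5NH3+] = 0.002331/0.07338 = 0.03177 M.
Ka(C2H5NH3+) = Kw/Kb = 1.0e-14 / 6.4 x 10^-4 = 1.56e-11.
[H^+] = sqrt(Ka x [C2H5NH3+]) = sqrt(1.56e-11 x 0.03177) = 7.05e-7 M.
pH = -log(7.05e-7) = 6.15.

6.15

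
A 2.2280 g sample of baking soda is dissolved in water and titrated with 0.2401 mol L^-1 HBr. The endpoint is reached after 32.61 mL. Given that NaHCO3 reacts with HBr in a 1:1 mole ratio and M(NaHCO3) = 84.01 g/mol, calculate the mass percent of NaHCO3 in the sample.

29.5%

n(HBr) = 0.2401 x 0.03261 = 0.007830 mol.
n(NaHCO3) = 0.007830 / 1 = 0.007830 mol.
mass of NaHCO3 = 0.007830 x 84.01 = 0.6578 g.
% purity = 0.6578 / 2.2280 x 100 = 29.5%.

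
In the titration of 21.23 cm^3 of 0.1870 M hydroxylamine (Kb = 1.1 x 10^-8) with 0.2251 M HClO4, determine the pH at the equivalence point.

3.52

n(NH2OH) = 0.1870 x 0.02123 = 0.003970 mol; V(HClO4) at equivalence = 0.003970/0.2251 = 0.01764 L.
At equivalence the base is fully converted to NH3OH+; total volume = 0.03887 L, so [NH3OH+] = 0.003970/0.03887 = 0.1021 M.
Ka(NH3OH+) = Kw/Kb = 1.0e-14 / 1.1 x 10^-8 = 9.09e-7.
[H^+] = sqrt(Ka x [NH3OH+]) = sqrt(9.09e-7 x 0.1021) = 0.000305 M.
pH = -log(0.000305) = 3.52.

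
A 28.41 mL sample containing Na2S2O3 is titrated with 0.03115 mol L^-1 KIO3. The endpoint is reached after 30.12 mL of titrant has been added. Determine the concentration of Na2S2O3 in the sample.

n(KIO3) = 0.03115 x 0.03012 = 0.0009382 mol.
From the balanced equation, 1 mol KIO3 reacts with 6 mol Na2S2O3, so n(Na2S2O3) = 0.0009382 x 6/1 = 0.005629 mol.
[Na2S2O3] = 0.005629 / 0.02841 L = 0.198 M.

0.198 M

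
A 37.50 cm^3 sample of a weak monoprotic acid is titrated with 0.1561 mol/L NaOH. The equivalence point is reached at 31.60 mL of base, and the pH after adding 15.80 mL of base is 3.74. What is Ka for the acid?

1.8 x 10^-4

15.80 mL is half of the equivalence volume, so this is the half-equivalence point where [HA] = [A^-].
At half-equivalence pH = pKa, so pKa = 3.74.
Ka = 10^(-3.74) = 1.8 x 10^-4.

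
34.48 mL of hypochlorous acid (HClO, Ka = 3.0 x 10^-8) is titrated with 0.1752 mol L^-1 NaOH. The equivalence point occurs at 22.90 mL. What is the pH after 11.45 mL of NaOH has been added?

11.45 mL is exactly half the equivalence volume (22.90/2), i.e. the half-equivalence point.
There, n(HA) = n(A^-), so pH = pKa = -log(3.0 x 10^-8) = 7.52.

7.52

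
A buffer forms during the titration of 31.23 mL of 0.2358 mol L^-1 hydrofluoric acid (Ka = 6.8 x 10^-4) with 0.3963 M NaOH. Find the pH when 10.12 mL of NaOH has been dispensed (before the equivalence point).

3.25

Initial n(HF) = 0.2358 x 0.03123 = 0.007364 mol.
n(NaOH) added = 0.3963 x 0.01012 = 0.004011 mol, converting that many moles of HF to F-.
Remaining n(HF) = 0.003353 mol; n(F-) = 0.004011 mol.
By Henderson-Hasselbalch, pH = pKa + log([A^-]/[HA]) = 3.17 + log(0.004011/0.003353) = 3.17 + (+0.08) = 3.25.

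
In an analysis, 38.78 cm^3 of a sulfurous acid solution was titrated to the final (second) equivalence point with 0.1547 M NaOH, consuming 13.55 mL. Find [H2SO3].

0.0270 M

n(NaOH) = 0.1547 x 0.01355 = 0.002096 mol.
At the final (second) equivalence point, 2 mol OH^- react per mol H2SO3, so n(H2SO3) = 0.002096 / 2 = 0.001048 mol.
[H2SO3] = 0.001048 / 0.03878 L = 0.0270 M.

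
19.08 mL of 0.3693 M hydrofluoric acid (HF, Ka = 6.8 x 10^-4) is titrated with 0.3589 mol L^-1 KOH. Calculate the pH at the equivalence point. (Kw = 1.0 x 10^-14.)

8.21

n(HF) = 0.3693 x 0.01908 = 0.007046 mol; V(KOH) at equivalence = 0.007046/0.3589 = 0.01963 L.
At equivalence all the acid is converted to F-; total volume = 0.01908 + 0.01963 = 0.03871 L, so [F-] = 0.007046/0.03871 = 0.1820 M.
Kb = Kw/Ka = 1.0e-14 / 6.8 x 10^-4 = 1.47e-11.
[OH^-] = sqrt(Kb x [F-]) = sqrt(1.47e-11 x 0.1820) = 1.64e-6 M.
pOH = 5.79, so pH = 14.00 - 5.79 = 8.21.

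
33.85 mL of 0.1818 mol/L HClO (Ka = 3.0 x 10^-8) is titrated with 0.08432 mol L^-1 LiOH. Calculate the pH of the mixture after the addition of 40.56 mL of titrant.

Initial n(HClO) = 0.1818 x 0.03385 = 0.006154 mol.
n(LiOH) added = 0.08432 x 0.04056 = 0.003420 mol, converting that many moles of HClO to ClO-.
Remaining n(HClO) = 0.002734 mol; n(ClO-) = 0.003420 mol.
By Henderson-Hasselbalch, pH = pKa + log([A^-]/[HA]) = 7.52 + log(0.003420/0.002734) = 7.52 + (+0.10) = 7.62.

7.62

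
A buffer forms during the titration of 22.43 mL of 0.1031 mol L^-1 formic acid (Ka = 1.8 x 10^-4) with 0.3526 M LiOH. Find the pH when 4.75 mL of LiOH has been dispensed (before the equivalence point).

4.16

Initial n(HCOOH) = 0.1031 x 0.02243 = 0.002313 mol.
n(LiOH) added = 0.3526 x 0.004750 = 0.001675 mol, converting that many moles of HCOOH to HCOO-.
Remaining n(HCOOH) = 0.0006377 mol; n(HCOO-) = 0.001675 mol.
By Henderson-Hasselbalch, pH = pKa + log([A^-]/[HA]) = 3.74 + log(0.001675/0.0006377) = 3.74 + (+0.42) = 4.16.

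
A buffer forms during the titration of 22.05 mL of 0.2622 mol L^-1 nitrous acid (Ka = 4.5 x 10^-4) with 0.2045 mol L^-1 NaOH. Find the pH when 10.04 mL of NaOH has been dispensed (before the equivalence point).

3.09

Initial n(HNO2) = 0.2622 x 0.02205 = 0.005782 mol.
n(NaOH) added = 0.2045 x 0.01004 = 0.002053 mol, converting that many moles of HNO2 to NO2-.
Remaining n(HNO2) = 0.003728 mol; n(NO2-) = 0.002053 mol.
By Henderson-Hasselbalch, pH = pKa + log([A^-]/[HA]) = 3.35 + log(0.002053/0.003728) = 3.35 + (-0.26) = 3.09.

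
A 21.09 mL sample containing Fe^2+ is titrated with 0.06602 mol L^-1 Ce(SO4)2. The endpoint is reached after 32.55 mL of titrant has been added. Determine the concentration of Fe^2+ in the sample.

0.102 M

n(Ce(SO4)2) = 0.06602 x 0.03255 = 0.002149 mol.
From the balanced equation, 1 mol Ce(SO4)2 reacts with 1 mol Fe^2+, so n(Fe^2+) = 0.002149 x 1/1 = 0.002149 mol.
[Fe^2+] = 0.002149 / 0.02109 L = 0.102 M.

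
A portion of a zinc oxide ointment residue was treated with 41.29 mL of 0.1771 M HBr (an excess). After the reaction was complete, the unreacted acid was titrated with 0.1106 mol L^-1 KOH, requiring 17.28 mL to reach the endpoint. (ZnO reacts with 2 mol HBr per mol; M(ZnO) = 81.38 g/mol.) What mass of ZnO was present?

Total n(HBr) added = 0.1771 x 0.04129 = 0.007312 mol.
n(KOH) used = 0.1106 x 0.01728 = 0.001911 mol, which equals the excess n(HBr).
So n(HBr) consumed by the sample = 0.007312 - 0.001911 = 0.005401 mol.
n(ZnO) = 0.005401 / 2 = 0.002701 mol.
mass = 0.002701 mol x 81.38 g/mol = 0.220 g.

0.220 g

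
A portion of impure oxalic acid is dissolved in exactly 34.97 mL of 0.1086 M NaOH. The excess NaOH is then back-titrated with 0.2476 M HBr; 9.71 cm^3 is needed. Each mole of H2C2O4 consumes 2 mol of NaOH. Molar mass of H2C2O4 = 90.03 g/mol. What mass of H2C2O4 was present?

0.0627 g

Total n(NaOH) added = 0.1086 x 0.03497 = 0.003798 mol.
n(HBr) used = 0.2476 x 0.009710 = 0.002404 mol, which equals the excess n(NaOH).
So n(NaOH) consumed by the sample = 0.003798 - 0.002404 = 0.001394 mol.
n(H2C2O4) = 0.001394 / 2 = 0.0006968 mol.
mass = 0.0006968 mol x 90.03 g/mol = 0.0627 g.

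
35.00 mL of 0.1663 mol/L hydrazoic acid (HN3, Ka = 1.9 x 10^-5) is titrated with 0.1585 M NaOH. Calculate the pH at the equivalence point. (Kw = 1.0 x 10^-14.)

n(HN3) = 0.1663 x 0.03500 = 0.005821 mol; V(NaOH) at equivalence = 0.005821/0.1585 = 0.03672 L.
At equivalence all the acid is converted to N3-; total volume = 0.03500 + 0.03672 = 0.07172 L, so [N3-] = 0.005821/0.07172 = 0.08115 M.
Kb = Kw/Ka = 1.0e-14 / 1.9 x 10^-5 = 5.26e-10.
[OH^-] = sqrt(Kb x [N3-]) = sqrt(5.26e-10 x 0.08115) = 6.54e-6 M.
pOH = 5.18, so pH = 14.00 - 5.18 = 8.82.

8.82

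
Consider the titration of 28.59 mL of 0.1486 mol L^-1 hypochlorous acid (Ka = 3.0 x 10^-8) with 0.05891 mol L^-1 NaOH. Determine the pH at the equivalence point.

10.07

n(HClO) = 0.1486 x 0.02859 = 0.004248 mol; V(NaOH) at equivalence = 0.004248/0.05891 = 0.07212 L.
At equivalence all the acid is converted to ClO-; total volume = 0.02859 + 0.07212 = 0.1007 L, so [ClO-] = 0.004248/0.1007 = 0.04219 M.
Kb = Kw/Ka = 1.0e-14 / 3.0 x 10^-8 = 3.33e-7.
[OH^-] = sqrt(Kb x [ClO-]) = sqrt(3.33e-7 x 0.04219) = 0.000119 M.
pOH = 3.93, so pH = 14.00 - 3.93 = 10.07.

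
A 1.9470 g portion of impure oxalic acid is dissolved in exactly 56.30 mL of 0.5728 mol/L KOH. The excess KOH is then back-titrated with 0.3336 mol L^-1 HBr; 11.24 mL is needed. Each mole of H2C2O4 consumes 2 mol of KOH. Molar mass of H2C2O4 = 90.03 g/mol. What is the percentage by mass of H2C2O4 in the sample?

Total n(KOH) added = 0.5728 x 0.05630 = 0.03225 mol.
n(HBr) used = 0.3336 x 0.01124 = 0.003750 mol, which equals the excess n(KOH).
So n(KOH) consumed by the sample = 0.03225 - 0.003750 = 0.02850 mol.
n(H2C2O4) = 0.02850 / 2 = 0.01425 mol.
mass H2C2O4 = 0.01425 x 90.03 = 1.283 g, so %H2C2O4 = 1.283/1.9470 x 100 = 65.9%.

65.9%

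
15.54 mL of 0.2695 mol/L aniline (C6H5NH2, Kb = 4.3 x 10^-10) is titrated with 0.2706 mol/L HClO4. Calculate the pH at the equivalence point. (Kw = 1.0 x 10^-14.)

n(C6H5NH2) = 0.2695 x 0.01554 = 0.004188 mol; V(HClO4) at equivalence = 0.004188/0.2706 = 0.01548 L.
At equivalence the base is fully converted to C6H5NH3+; total volume = 0.03102 L, so [C6H5NH3+] = 0.004188/0.03102 = 0.1350 M.
Ka(C6H5NH3+) = Kw/Kb = 1.0e-14 / 4.3 x 10^-10 = 2.33e-5.
[H^+] = sqrt(Ka x [C6H5NH3+]) = sqrt(2.33e-5 x 0.1350) = 0.00177 M.
pH = -log(0.00177) = 2.75.

2.75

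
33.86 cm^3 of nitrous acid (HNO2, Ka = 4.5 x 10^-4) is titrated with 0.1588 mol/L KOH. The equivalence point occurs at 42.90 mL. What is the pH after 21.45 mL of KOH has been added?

3.35

21.45 mL is exactly half the equivalence volume (42.90/2), i.e. the half-equivalence point.
There, n(HA) = n(A^-), so pH = pKa = -log(4.5 x 10^-4) = 3.35.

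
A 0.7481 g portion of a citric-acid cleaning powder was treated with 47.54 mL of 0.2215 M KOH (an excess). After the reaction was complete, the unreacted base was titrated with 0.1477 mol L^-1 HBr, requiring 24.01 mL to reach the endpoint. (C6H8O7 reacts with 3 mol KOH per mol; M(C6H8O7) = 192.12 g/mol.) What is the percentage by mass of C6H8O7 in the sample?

Total n(KOH) added = 0.2215 x 0.04754 = 0.01053 mol.
n(HBr) used = 0.1477 x 0.02401 = 0.003546 mol, which equals the excess n(KOH).
So n(KOH) consumed by the sample = 0.01053 - 0.003546 = 0.006984 mol.
n(C6H8O7) = 0.006984 / 3 = 0.002328 mol.
mass C6H8O7 = 0.002328 x 192.12 = 0.4472 g, so %C6H8O7 = 0.4472/0.7481 x 100 = 59.8%.

59.8%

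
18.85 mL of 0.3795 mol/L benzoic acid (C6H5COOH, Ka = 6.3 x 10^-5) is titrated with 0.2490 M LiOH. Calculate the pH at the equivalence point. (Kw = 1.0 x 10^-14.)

n(C6H5COOH) = 0.3795 x 0.01885 = 0.007154 mol; V(LiOH) at equivalence = 0.007154/0.2490 = 0.02873 L.
At equivalence all the acid is converted to C6H5COO-; total volume = 0.01885 + 0.02873 = 0.04758 L, so [C6H5COO-] = 0.007154/0.04758 = 0.1504 M.
Kb = Kw/Ka = 1.0e-14 / 6.3 x 10^-5 = 1.59e-10.
[OH^-] = sqrt(Kb x [C6H5COO-]) = sqrt(1.59e-10 x 0.1504) = 4.89e-6 M.
pOH = 5.31, so pH = 14.00 - 5.31 = 8.69.

8.69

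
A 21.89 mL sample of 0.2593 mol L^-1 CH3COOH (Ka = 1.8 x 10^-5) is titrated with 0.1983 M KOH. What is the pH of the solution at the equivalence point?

8.90

n(CH3COOH) = 0.2593 x 0.02189 = 0.005676 mol; V(KOH) at equivalence = 0.005676/0.1983 = 0.02862 L.
At equivalence all the acid is converted to CH3COO-; total volume = 0.02189 + 0.02862 = 0.05051 L, so [CH3COO-] = 0.005676/0.05051 = 0.1124 M.
Kb = Kw/Ka = 1.0e-14 / 1.8 x 10^-5 = 5.56e-10.
[OH^-] = sqrt(Kb x [CH3COO-]) = sqrt(5.56e-10 x 0.1124) = 7.90e-6 M.
pOH = 5.10, so pH = 14.00 - 5.10 = 8.90.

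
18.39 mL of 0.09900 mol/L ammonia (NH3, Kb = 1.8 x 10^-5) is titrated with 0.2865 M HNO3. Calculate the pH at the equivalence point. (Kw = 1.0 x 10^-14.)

5.19

n(NH3) = 0.09900 x 0.01839 = 0.001821 mol; V(HNO3) at equivalence = 0.001821/0.2865 = 0.006355 L.
At equivalence the base is fully converted to NH4+; total volume = 0.02474 L, so [NH4+] = 0.001821/0.02474 = 0.07358 M.
Ka(NH4+) = Kw/Kb = 1.0e-14 / 1.8 x 10^-5 = 5.56e-10.
[H^+] = sqrt(Ka x [NH4+]) = sqrt(5.56e-10 x 0.07358) = 6.39e-6 M.
pH = -log(6.39e-6) = 5.19.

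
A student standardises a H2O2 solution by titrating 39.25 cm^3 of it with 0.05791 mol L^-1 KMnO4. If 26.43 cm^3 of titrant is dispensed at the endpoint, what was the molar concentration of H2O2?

0.0975 M

n(KMnO4) = 0.05791 x 0.02643 = 0.001531 mol.
From the balanced equation, 2 mol KMnO4 reacts with 5 mol H2O2, so n(H2O2) = 0.001531 x 5/2 = 0.003826 mol.
[H2O2] = 0.003826 / 0.03925 L = 0.0975 M.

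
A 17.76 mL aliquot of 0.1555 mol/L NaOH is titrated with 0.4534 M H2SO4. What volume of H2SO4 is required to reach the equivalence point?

3.05 mL

n(NaOH) = 0.1555 mol/L x 0.01776 L = 0.002762 mol.
The neutralisation is 2 NaOH : 1 H2SO4, so n(H2SO4) = 0.002762 x 1/2 = 0.001381 mol.
V(H2SO4) = 0.001381 / 0.4534 = 0.003046 L = 3.05 mL.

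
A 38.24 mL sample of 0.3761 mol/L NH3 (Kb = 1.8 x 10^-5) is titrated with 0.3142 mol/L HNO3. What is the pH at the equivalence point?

5.01

n(NH3) = 0.3761 x 0.03824 = 0.01438 mol; V(HNO3) at equivalence = 0.01438/0.3142 = 0.04577 L.
At equivalence the base is fully converted to NH4+; total volume = 0.08401 L, so [NH4+] = 0.01438/0.08401 = 0.1712 M.
Ka(NH4+) = Kw/Kb = 1.0e-14 / 1.8 x 10^-5 = 5.56e-10.
[H^+] = sqrt(Ka x [NH4+]) = sqrt(5.56e-10 x 0.1712) = 9.75e-6 M.
pH = -log(9.75e-6) = 5.01.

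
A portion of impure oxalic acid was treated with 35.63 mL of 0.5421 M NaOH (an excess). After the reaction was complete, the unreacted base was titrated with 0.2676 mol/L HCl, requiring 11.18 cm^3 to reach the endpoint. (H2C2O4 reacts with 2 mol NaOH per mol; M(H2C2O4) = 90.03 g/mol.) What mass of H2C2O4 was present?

Total n(NaOH) added = 0.5421 x 0.03563 = 0.01932 mol.
n(HCl) used = 0.2676 x 0.01118 = 0.002992 mol, which equals the excess n(NaOH).
So n(NaOH) consumed by the sample = 0.01932 - 0.002992 = 0.01632 mol.
n(H2C2O4) = 0.01632 / 2 = 0.008162 mol.
mass = 0.008162 mol x 90.03 g/mol = 0.735 g.

0.735 g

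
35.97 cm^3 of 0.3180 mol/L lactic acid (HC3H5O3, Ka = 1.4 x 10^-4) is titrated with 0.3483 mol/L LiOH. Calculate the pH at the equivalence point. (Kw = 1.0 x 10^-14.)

8.54

n(HC3H5O3) = 0.3180 x 0.03597 = 0.01144 mol; V(LiOH) at equivalence = 0.01144/0.3483 = 0.03284 L.
At equivalence all the acid is converted to C3H5O3-; total volume = 0.03597 + 0.03284 = 0.06881 L, so [C3H5O3-] = 0.01144/0.06881 = 0.1662 M.
Kb = Kw/Ka = 1.0e-14 / 1.4 x 10^-4 = 7.14e-11.
[OH^-] = sqrt(Kb x [C3H5O3-]) = sqrt(7.14e-11 x 0.1662) = 3.45e-6 M.
pOH = 5.46, so pH = 14.00 - 5.46 = 8.54.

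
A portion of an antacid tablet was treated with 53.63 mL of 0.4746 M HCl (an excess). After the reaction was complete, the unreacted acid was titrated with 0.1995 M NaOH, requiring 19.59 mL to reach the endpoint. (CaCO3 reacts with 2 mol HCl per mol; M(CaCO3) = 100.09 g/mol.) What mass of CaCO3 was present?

Total n(HCl) added = 0.4746 x 0.05363 = 0.02545 mol.
n(NaOH) used = 0.1995 x 0.01959 = 0.003908 mol, which equals the excess n(HCl).
So n(HCl) consumed by the sample = 0.02545 - 0.003908 = 0.02154 mol.
n(CaCO3) = 0.02154 / 2 = 0.01077 mol.
mass = 0.01077 mol x 100.09 g/mol = 1.08 g.

1.08 g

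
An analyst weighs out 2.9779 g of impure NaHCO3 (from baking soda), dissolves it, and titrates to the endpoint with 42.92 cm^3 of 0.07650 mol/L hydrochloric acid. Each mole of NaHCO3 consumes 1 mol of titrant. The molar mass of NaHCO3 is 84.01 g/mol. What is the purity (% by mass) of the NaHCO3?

n(HCl) = 0.07650 x 0.04292 = 0.003283 mol.
n(NaHCO3) = 0.003283 / 1 = 0.003283 mol.
mass of NaHCO3 = 0.003283 x 84.01 = 0.2758 g.
% purity = 0.2758 / 2.9779 x 100 = 9.26%.

9.26%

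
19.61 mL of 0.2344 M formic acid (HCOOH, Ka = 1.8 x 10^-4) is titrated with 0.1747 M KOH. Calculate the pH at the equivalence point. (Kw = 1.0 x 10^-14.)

n(HCOOH) = 0.2344 x 0.01961 = 0.004597 mol; V(KOH) at equivalence = 0.004597/0.1747 = 0.02631 L.
At equivalence all the acid is converted to HCOO-; total volume = 0.01961 + 0.02631 = 0.04592 L, so [HCOO-] = 0.004597/0.04592 = 0.1001 M.
Kb = Kw/Ka = 1.0e-14 / 1.8 x 10^-4 = 5.56e-11.
[OH^-] = sqrt(Kb x [HCOO-]) = sqrt(5.56e-11 x 0.1001) = 2.36e-6 M.
pOH = 5.63, so pH = 14.00 - 5.63 = 8.37.

8.37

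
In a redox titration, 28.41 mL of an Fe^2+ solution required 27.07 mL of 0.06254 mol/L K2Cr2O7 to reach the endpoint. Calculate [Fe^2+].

0.358 M

n(K2Cr2O7) = 0.06254 x 0.02707 = 0.001693 mol.
From the balanced equation, 1 mol K2Cr2O7 reacts with 6 mol Fe^2+, so n(Fe^2+) = 0.001693 x 6/1 = 0.01016 mol.
[Fe^2+] = 0.01016 / 0.02841 L = 0.358 M.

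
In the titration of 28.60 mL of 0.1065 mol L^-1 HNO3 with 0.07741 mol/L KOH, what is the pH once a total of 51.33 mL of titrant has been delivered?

n(acid) = 0.1065 x 0.02860 = 0.003046 mol; n(KOH) added = 0.07741 x 0.05133 = 0.003973 mol.
Base is in excess by 0.003973 - 0.003046 = 0.0009276 mol in a total volume of 0.07993 L.
[OH^-] = 0.0009276/0.07993 = 0.01160 M, so pOH = 1.94 and pH = 14.00 - 1.94 = 12.06.

12.06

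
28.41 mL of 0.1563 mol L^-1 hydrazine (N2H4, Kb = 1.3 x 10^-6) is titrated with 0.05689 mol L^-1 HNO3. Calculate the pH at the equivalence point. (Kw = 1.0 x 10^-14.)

4.75

n(N2H4) = 0.1563 x 0.02841 = 0.004440 mol; V(HNO3) at equivalence = 0.004440/0.05689 = 0.07805 L.
At equivalence the base is fully converted to N2H5+; total volume = 0.1065 L, so [N2H5+] = 0.004440/0.1065 = 0.04171 M.
Ka(N2H5+) = Kw/Kb = 1.0e-14 / 1.3 x 10^-6 = 7.69e-9.
[H^+] = sqrt(Ka x [N2H5+]) = sqrt(7.69e-9 x 0.04171) = 1.79e-5 M.
pH = -log(1.79e-5) = 4.75.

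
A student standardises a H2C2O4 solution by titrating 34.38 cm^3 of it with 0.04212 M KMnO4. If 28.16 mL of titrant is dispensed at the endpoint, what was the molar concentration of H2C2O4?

0.0862 M

n(KMnO4) = 0.04212 x 0.02816 = 0.001186 mol.
From the balanced equation, 2 mol KMnO4 reacts with 5 mol H2C2O4, so n(H2C2O4) = 0.001186 x 5/2 = 0.002965 mol.
[H2C2O4] = 0.002965 / 0.03438 L = 0.0862 M.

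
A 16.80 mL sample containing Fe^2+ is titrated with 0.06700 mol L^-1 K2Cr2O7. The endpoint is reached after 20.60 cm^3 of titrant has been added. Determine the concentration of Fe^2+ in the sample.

n(K2Cr2O7) = 0.06700 x 0.02060 = 0.001380 mol.
From the balanced equation, 1 mol K2Cr2O7 reacts with 6 mol Fe^2+, so n(Fe^2+) = 0.001380 x 6/1 = 0.008281 mol.
[Fe^2+] = 0.008281 / 0.01680 L = 0.493 M.

0.493 M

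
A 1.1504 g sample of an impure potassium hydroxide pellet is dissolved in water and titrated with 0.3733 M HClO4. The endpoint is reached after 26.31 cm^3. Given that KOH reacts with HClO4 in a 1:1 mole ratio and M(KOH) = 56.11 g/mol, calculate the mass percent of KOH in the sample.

47.9%

n(HClO4) = 0.3733 x 0.02631 = 0.009822 mol.
n(KOH) = 0.009822 / 1 = 0.009822 mol.
mass of KOH = 0.009822 x 56.11 = 0.5511 g.
% purity = 0.5511 / 1.1504 x 100 = 47.9%.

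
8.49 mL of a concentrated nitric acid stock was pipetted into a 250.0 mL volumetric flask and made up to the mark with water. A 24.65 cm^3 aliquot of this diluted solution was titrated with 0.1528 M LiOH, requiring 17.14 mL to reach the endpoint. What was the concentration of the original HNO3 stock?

n(LiOH) = 0.1528 x 0.01714 = 0.002619 mol.
n(HNO3) in the aliquot = 0.002619 mol.
[diluted HNO3] = 0.002619 / 0.02465 = 0.1062 M.
Dilution factor = 250.0/8.490 = 29.45, so [stock] = 0.1062 x 29.45 = 3.13 M.

3.13 M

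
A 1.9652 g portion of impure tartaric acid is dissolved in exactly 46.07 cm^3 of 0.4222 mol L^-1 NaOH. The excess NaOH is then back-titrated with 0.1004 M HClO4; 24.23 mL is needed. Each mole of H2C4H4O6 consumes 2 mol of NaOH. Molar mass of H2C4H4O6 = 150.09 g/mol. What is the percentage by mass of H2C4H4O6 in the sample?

Total n(NaOH) added = 0.4222 x 0.04607 = 0.01945 mol.
n(HClO4) used = 0.1004 x 0.02423 = 0.002433 mol, which equals the excess n(NaOH).
So n(NaOH) consumed by the sample = 0.01945 - 0.002433 = 0.01702 mol.
n(H2C4H4O6) = 0.01702 / 2 = 0.008509 mol.
mass H2C4H4O6 = 0.008509 x 150.09 = 1.277 g, so %H2C4H4O6 = 1.277/1.9652 x 100 = 65.0%.

65.0%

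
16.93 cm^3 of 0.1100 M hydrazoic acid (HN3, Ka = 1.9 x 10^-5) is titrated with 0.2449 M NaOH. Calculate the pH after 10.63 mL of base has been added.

n(acid) = 0.1100 x 0.01693 = 0.001862 mol; n(NaOH) added = 0.2449 x 0.01063 = 0.002603 mol.
Base is in excess by 0.002603 - 0.001862 = 0.0007410 mol in a total volume of 0.02756 L.
[OH^-] = 0.0007410/0.02756 = 0.02689 M, so pOH = 1.57 and pH = 14.00 - 1.57 = 12.43.

12.43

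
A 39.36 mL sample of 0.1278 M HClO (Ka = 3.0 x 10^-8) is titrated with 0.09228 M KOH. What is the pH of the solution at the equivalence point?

10.13

n(HClO) = 0.1278 x 0.03936 = 0.005030 mol; V(KOH) at equivalence = 0.005030/0.09228 = 0.05451 L.
At equivalence all the acid is converted to ClO-; total volume = 0.03936 + 0.05451 = 0.09387 L, so [ClO-] = 0.005030/0.09387 = 0.05359 M.
Kb = Kw/Ka = 1.0e-14 / 3.0 x 10^-8 = 3.33e-7.
[OH^-] = sqrt(Kb x [ClO-]) = sqrt(3.33e-7 x 0.05359) = 0.000134 M.
pOH = 3.87, so pH = 14.00 - 3.87 = 10.13.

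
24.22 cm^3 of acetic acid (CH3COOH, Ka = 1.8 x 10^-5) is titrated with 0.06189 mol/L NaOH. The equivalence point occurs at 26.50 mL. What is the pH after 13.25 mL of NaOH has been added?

13.25 mL is exactly half the equivalence volume (26.50/2), i.e. the half-equivalence point.
There, n(HA) = n(A^-), so pH = pKa = -log(1.8 x 10^-5) = 4.74.

4.74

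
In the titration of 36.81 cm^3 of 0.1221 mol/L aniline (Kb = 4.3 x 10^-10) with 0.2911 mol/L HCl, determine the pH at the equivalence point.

n(C6H5NH2) = 0.1221 x 0.03681 = 0.004495 mol; V(HCl) at equivalence = 0.004495/0.2911 = 0.01544 L.
At equivalence the base is fully converted to C6H5NH3+; total volume = 0.05225 L, so [C6H5NH3+] = 0.004495/0.05225 = 0.08602 M.
Ka(C6H5NH3+) = Kw/Kb = 1.0e-14 / 4.3 x 10^-10 = 2.33e-5.
[H^+] = sqrt(Ka x [C6H5NH3+]) = sqrt(2.33e-5 x 0.08602) = 0.00141 M.
pH = -log(0.00141) = 2.85.

2.85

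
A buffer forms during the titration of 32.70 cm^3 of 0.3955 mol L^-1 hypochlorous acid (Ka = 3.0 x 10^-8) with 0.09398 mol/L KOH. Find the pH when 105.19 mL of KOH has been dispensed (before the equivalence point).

8.03

Initial n(HClO) = 0.3955 x 0.03270 = 0.01293 mol.
n(KOH) added = 0.09398 x 0.1052 = 0.009886 mol, converting that many moles of HClO to ClO-.
Remaining n(HClO) = 0.003047 mol; n(ClO-) = 0.009886 mol.
By Henderson-Hasselbalch, pH = pKa + log([A^-]/[HA]) = 7.52 + log(0.009886/0.003047) = 7.52 + (+0.51) = 8.03.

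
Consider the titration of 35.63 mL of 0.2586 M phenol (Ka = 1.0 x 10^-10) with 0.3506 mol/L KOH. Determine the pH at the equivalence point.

n(C6H5OH) = 0.2586 x 0.03563 = 0.009214 mol; V(KOH) at equivalence = 0.009214/0.3506 = 0.02628 L.
At equivalence all the acid is converted to C6H5O-; total volume = 0.03563 + 0.02628 = 0.06191 L, so [C6H5O-] = 0.009214/0.06191 = 0.1488 M.
Kb = Kw/Ka = 1.0e-14 / 1.0 x 10^-10 = 0.000100.
[OH^-] = sqrt(Kb x [C6H5O-]) = sqrt(0.000100 x 0.1488) = 0.00386 M.
pOH = 2.41, so pH = 14.00 - 2.41 = 11.59.

11.59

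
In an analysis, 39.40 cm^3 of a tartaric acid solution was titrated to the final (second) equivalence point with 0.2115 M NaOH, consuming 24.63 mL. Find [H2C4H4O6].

n(NaOH) = 0.2115 x 0.02463 = 0.005209 mol.
At the final (second) equivalence point, 2 mol OH^- react per mol H2C4H4O6, so n(H2C4H4O6) = 0.005209 / 2 = 0.002605 mol.
[H2C4H4O6] = 0.002605 / 0.03940 L = 0.0661 M.

0.0661 M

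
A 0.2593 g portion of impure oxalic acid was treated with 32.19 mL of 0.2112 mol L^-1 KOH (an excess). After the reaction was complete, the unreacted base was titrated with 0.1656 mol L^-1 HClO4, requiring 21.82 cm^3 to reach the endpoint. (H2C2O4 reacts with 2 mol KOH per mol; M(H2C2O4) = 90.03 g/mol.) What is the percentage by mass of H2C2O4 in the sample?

55.3%

Total n(KOH) added = 0.2112 x 0.03219 = 0.006799 mol.
n(HClO4) used = 0.1656 x 0.02182 = 0.003613 mol, which equals the excess n(KOH).
So n(KOH) consumed by the sample = 0.006799 - 0.003613 = 0.003185 mol.
n(H2C2O4) = 0.003185 / 2 = 0.001593 mol.
mass H2C2O4 = 0.001593 x 90.03 = 0.1434 g, so %H2C2O4 = 0.1434/0.2593 x 100 = 55.3%.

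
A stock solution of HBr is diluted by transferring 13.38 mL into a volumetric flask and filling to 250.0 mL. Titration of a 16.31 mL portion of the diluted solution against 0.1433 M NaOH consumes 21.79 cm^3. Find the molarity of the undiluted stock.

n(NaOH) = 0.1433 x 0.02179 = 0.003123 mol.
n(HBr) in the aliquot = 0.003123 mol.
[diluted HBr] = 0.003123 / 0.01631 = 0.1914 M.
Dilution factor = 250.0/13.38 = 18.68, so [stock] = 0.1914 x 18.68 = 3.58 M.

3.58 M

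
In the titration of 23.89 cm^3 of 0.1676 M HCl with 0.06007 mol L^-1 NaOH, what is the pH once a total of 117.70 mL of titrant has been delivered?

n(acid) = 0.1676 x 0.02389 = 0.004004 mol; n(NaOH) added = 0.06007 x 0.1177 = 0.007070 mol.
Base is in excess by 0.007070 - 0.004004 = 0.003066 mol in a total volume of 0.1416 L.
[OH^-] = 0.003066/0.1416 = 0.02166 M, so pOH = 1.66 and pH = 14.00 - 1.66 = 12.34.

12.34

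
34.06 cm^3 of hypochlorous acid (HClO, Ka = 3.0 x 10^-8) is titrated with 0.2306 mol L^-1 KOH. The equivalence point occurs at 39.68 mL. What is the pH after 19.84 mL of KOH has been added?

7.52

19.84 mL is exactly half the equivalence volume (39.68/2), i.e. the half-equivalence point.
There, n(HA) = n(A^-), so pH = pKa = -log(3.0 x 10^-8) = 7.52.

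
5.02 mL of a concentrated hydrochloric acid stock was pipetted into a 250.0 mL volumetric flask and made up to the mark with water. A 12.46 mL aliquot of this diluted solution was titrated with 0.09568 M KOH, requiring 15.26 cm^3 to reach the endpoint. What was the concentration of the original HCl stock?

n(KOH) = 0.09568 x 0.01526 = 0.001460 mol.
n(HCl) in the aliquot = 0.001460 mol.
[diluted HCl] = 0.001460 / 0.01246 = 0.1172 M.
Dilution factor = 250.0/5.020 = 49.80, so [stock] = 0.1172 x 49.80 = 5.84 M.

5.84 M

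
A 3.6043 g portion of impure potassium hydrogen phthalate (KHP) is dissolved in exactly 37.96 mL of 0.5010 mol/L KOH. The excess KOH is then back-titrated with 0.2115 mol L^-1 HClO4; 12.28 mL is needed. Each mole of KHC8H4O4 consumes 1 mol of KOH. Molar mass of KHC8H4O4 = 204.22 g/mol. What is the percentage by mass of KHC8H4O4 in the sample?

Total n(KOH) added = 0.5010 x 0.03796 = 0.01902 mol.
n(HClO4) used = 0.2115 x 0.01228 = 0.002597 mol, which equals the excess n(KOH).
So n(KOH) consumed by the sample = 0.01902 - 0.002597 = 0.01642 mol.
n(KHC8H4O4) = 0.01642 / 1 = 0.01642 mol.
mass KHC8H4O4 = 0.01642 x 204.22 = 3.353 g, so %KHC8H4O4 = 3.353/3.6043 x 100 = 93.0%.

93.0%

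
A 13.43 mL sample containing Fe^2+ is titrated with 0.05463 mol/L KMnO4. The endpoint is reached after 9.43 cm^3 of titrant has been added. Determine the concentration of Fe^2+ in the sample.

n(KMnO4) = 0.05463 x 0.009430 = 0.0005152 mol.
From the balanced equation, 1 mol KMnO4 reacts with 5 mol Fe^2+, so n(Fe^2+) = 0.0005152 x 5/1 = 0.002576 mol.
[Fe^2+] = 0.002576 / 0.01343 L = 0.192 M.

0.192 M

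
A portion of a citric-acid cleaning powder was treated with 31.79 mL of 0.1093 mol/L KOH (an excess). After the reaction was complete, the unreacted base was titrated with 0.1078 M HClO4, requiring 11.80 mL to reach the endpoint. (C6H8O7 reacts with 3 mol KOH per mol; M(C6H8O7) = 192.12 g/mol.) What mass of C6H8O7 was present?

Total n(KOH) added = 0.1093 x 0.03179 = 0.003475 mol.
n(HClO4) used = 0.1078 x 0.01180 = 0.001272 mol, which equals the excess n(KOH).
So n(KOH) consumed by the sample = 0.003475 - 0.001272 = 0.002203 mol.
n(C6H8O7) = 0.002203 / 3 = 0.0007342 mol.
mass = 0.0007342 mol x 192.12 g/mol = 0.141 g.

0.141 g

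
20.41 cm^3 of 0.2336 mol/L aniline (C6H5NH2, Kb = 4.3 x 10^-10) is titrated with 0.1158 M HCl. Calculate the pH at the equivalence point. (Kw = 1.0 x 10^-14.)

2.87

n(C6H5NH2) = 0.2336 x 0.02041 = 0.004768 mol; V(HCl) at equivalence = 0.004768/0.1158 = 0.04117 L.
At equivalence the base is fully converted to C6H5NH3+; total volume = 0.06158 L, so [C6H5NH3+] = 0.004768/0.06158 = 0.07742 M.
Ka(C6H5NH3+) = Kw/Kb = 1.0e-14 / 4.3 x 10^-10 = 2.33e-5.
[H^+] = sqrt(Ka x [C6H5NH3+]) = sqrt(2.33e-5 x 0.07742) = 0.00134 M.
pH = -log(0.00134) = 2.87.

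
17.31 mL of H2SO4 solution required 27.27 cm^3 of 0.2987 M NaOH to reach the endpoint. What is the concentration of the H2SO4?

0.235 M

n(NaOH) delivered = 0.2987 x 0.02727 = 0.008146 mol.
The reaction is 1 H2SO4 + 2 NaOH, so n(H2SO4) = 0.008146 x 1/2 = 0.004073 mol.
[H2SO4] = 0.004073 mol / 0.01731 L = 0.235 M.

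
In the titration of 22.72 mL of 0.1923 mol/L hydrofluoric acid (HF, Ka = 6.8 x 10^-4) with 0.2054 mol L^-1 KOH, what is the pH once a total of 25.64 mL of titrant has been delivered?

12.27

n(acid) = 0.1923 x 0.02272 = 0.004369 mol; n(KOH) added = 0.2054 x 0.02564 = 0.005266 mol.
Base is in excess by 0.005266 - 0.004369 = 0.0008974 mol in a total volume of 0.04836 L.
[OH^-] = 0.0008974/0.04836 = 0.01856 M, so pOH = 1.73 and pH = 14.00 - 1.73 = 12.27.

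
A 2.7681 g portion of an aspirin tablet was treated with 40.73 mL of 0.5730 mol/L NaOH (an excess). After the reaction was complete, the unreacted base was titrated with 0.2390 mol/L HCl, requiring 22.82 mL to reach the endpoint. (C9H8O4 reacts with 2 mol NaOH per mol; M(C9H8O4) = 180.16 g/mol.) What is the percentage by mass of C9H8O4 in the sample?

58.2%

Total n(NaOH) added = 0.5730 x 0.04073 = 0.02334 mol.
n(HCl) used = 0.2390 x 0.02282 = 0.005454 mol, which equals the excess n(NaOH).
So n(NaOH) consumed by the sample = 0.02334 - 0.005454 = 0.01788 mol.
n(C9H8O4) = 0.01788 / 2 = 0.008942 mol.
mass C9H8O4 = 0.008942 x 180.16 = 1.611 g, so %C9H8O4 = 1.611/2.7681 x 100 = 58.2%.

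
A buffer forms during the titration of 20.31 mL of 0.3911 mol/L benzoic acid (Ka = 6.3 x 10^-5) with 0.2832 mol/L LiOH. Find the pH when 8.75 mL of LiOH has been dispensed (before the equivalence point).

3.86

Initial n(C6H5COOH) = 0.3911 x 0.02031 = 0.007943 mol.
n(LiOH) added = 0.2832 x 0.008750 = 0.002478 mol, converting that many moles of C6H5COOH to C6H5COO-.
Remaining n(C6H5COOH) = 0.005465 mol; n(C6H5COO-) = 0.002478 mol.
By Henderson-Hasselbalch, pH = pKa + log([A^-]/[HA]) = 4.20 + log(0.002478/0.005465) = 4.20 + (-0.34) = 3.86.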